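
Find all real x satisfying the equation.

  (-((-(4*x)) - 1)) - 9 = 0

Step 1. [(-((-(4*x)) - 1)) - 9 = 0] 9 comes off first (add 9) ⇒ sub: -((-(4*x)) - 1) = 9.
Step 2. [-((-(4*x)) - 1) = 9] flip signs both sides, so neg: (-(4*x)) - 1 = -9.
Step 3. [(-(4*x)) - 1 = -9] -1 is outermost — add 1 both sides, so sub: -(4*x) = -8.
Step 4. [-(4*x) = -8] LHS negated; negate both sides. So neg: 4*x = 8.
Step 5. [4*x = 8] leading coefficient 4: divide by 4 ⇒ div: x = 2.

Answer: x ∈ {2}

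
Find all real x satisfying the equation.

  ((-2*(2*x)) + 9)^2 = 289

Step 1. [((-2*(2*x)) + 9)^2 = 289] √ both sides: 289 ≥ 0 gives two branches. So sqrt: (-2*(2*x)) + 9 = 17 or -17.
Step 2. [(-2*(2*x)) + 9 = 17 or -17] 9 comes off first (subtract 9) ⇒ sub: -2*(2*x) = 8 or -26.
Step 3. [-2*(2*x) = 8 or -26] divide by the outer -2. So div: 2*x = -4 or 13.
Step 4. [2*x = -4 or 13] LHS = 2·(…); ÷2 both sides ⇒ div: x = -2 or 13/2.

Answer: x ∈ {-2, 13/2}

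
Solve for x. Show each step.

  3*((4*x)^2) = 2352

Step 1. [3*((4*x)^2) = 2352] divide by the outer 3, so div: (4*x)^2 = 784.
Step 2. [(4*x)^2 = 784] LHS squared, RHS 784 ≥ 0: apply √ (±) ⇒ sqrt: 4*x = 28 or -28.
Step 3. [4*x = 28 or -28] LHS = 4·(…); ÷4 both sides ⇒ div: x = 7 or -7.

Answer: x ∈ {-7, 7}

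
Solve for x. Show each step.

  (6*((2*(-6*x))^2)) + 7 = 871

Step 1. [(6*((2*(-6*x))^2)) + 7 = 871] the outer +7 inverts by subtracting 7. So sub: 6*((2*(-6*x))^2) = 864.
Step 2. [6*((2*(-6*x))^2) = 864] LHS = 6·(…); ÷6 both sides ⇒ div: (2*(-6*x))^2 = 144.
Step 3. [(2*(-6*x))^2 = 144] √ both sides: 144 ≥ 0 gives two branches. So sqrt: 2*(-6*x) = 12 or -12.
Step 4. [2*(-6*x) = 12 or -12] 2 out front; divide by 2. So div: -6*x = 6 or -6.
Step 5. [-6*x = 6 or -6] LHS = -6·(…); ÷-6 both sides ⇒ div: x = -1 or 1.

Answer: x ∈ {-1, 1}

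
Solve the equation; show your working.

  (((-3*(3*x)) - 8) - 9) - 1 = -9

Step 1. [(((-3*(3*x)) - 8) - 9) - 1 = -9] the outer -1 inverts by adding 1 ⇒ sub: ((-3*(3*x)) - 8) - 9 = -8.
Step 2. [((-3*(3*x)) - 8) - 9 = -8] peel the -9: add 9 from each side ⇒ sub: (-3*(3*x)) - 8 = 1.
Step 3. [(-3*(3*x)) - 8 = 1] -8 is outermost — add 8 both sides. So sub: -3*(3*x) = 9.
Step 4. [-3*(3*x) = 9] LHS = -3·(…); ÷-3 both sides ⇒ div: 3*x = -3.
Step 5. [3*x = -3] 3·(inner) — divide through by 3 ⇒ div: x = -1.

Answer: x ∈ {-1}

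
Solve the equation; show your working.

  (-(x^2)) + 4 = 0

Step 1. [(-(x^2)) + 4 = 0] the outer +4 inverts by subtracting 4. So sub: -(x^2) = -4.
Step 2. [-(x^2) = -4] LHS negated; negate both sides ⇒ neg: x^2 = 4.
Step 3. [x^2 = 4] √ both sides: 4 ≥ 0 gives two branches ⇒ sqrt: x = 2 or -2.

Answer: x ∈ {-2, 2}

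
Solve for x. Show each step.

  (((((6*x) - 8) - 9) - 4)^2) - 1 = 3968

Step 1. [(((((6*x) - 8) - 9) - 4)^2) - 1 = 3968] 1 comes off first (add 1). So sub: ((((6*x) - 8) - 9) - 4)^2 = 3969.
Step 2. [((((6*x) - 8) - 9) - 4)^2 = 3969] LHS squared, RHS 3969 ≥ 0: apply √ (±). So sqrt: (((6*x) - 8) - 9) - 4 = 63 or -63.
Step 3. [(((6*x) - 8) - 9) - 4 = 63 or -63] 4 comes off first (add 4) ⇒ sub: ((6*x) - 8) - 9 = 67 or -59.
Step 4. [((6*x) - 8) - 9 = 67 or -59] -9 is outermost — add 9 both sides ⇒ sub: (6*x) - 8 = 76 or -50.
Step 5. [(6*x) - 8 = 76 or -50] -8 is outermost — add 8 both sides, so sub: 6*x = 84 or -42.
Step 6. [6*x = 84 or -42] divide by the outer 6, so div: x = 14 or -7.

Answer: x ∈ {-7, 14}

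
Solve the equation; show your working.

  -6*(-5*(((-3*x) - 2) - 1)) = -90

Step 1. [-6*(-5*(((-3*x) - 2) - 1)) = -90] leading coefficient -6: divide by -6. So div: -5*(((-3*x) - 2) - 1) = 15.
Step 2. [-5*(((-3*x) - 2) - 1) = 15] -5·(inner) — divide through by -5 ⇒ div: ((-3*x) - 2) - 1 = -3.
Step 3. [((-3*x) - 2) - 1 = -3] 1 comes off first (add 1), so sub: (-3*x) - 2 = -2.
Step 4. [(-3*x) - 2 = -2] -2 is outermost — add 2 both sides, so sub: -3*x = 0.
Step 5. [-3*x = 0] divide by the outer -3 ⇒ div: x = 0.

Answer: x ∈ {0}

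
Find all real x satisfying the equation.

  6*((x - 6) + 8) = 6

Step 1. [6*((x - 6) + 8) = 6] LHS = 6·(…); ÷6 both sides. So div: (x - 6) + 8 = 1.
Step 2. [(x - 6) + 8 = 1] +8 is outermost — subtract 8 both sides ⇒ sub: x - 6 = -7.
Step 3. [x - 6 = -7] peel the -6: add 6 from each side ⇒ sub: x = -1.

Answer: x ∈ {-1}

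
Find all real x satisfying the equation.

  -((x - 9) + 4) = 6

Step 1. [-((x - 9) + 4) = 6] leading − — multiply by −1, so neg: (x - 9) + 4 = -6.
Step 2. [(x - 9) + 4 = -6] peel the +4: subtract 4 from each side, so sub: x - 9 = -10.
Step 3. [x - 9 = -10] peel the -9: add 9 from each side, so sub: x = -1.

Answer: x ∈ {-1}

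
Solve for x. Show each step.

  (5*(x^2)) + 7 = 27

Step 1. [(5*(x^2)) + 7 = 27] 7 comes off first (subtract 7). So sub: 5*(x^2) = 20.
Step 2. [5*(x^2) = 20] 5·(inner) — divide through by 5, so div: x^2 = 4.
Step 3. [x^2 = 4] √ both sides: 4 ≥ 0 gives two branches, so sqrt: x = 2 or -2.

Answer: x ∈ {-2, 2}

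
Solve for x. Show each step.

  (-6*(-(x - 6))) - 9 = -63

Step 1. [(-6*(-(x - 6))) - 9 = -63] add 9: x sits inside (… - 9) ⇒ sub: -6*(-(x - 6)) = -54.
Step 2. [-6*(-(x - 6)) = -54] -6·(inner) — divide through by -6, so div: -(x - 6) = 9.
Step 3. [-(x - 6) = 9] leading − — multiply by −1 ⇒ neg: x - 6 = -9.
Step 4. [x - 6 = -9] the outer -6 inverts by adding 6, so sub: x = -3.

Answer: x ∈ {-3}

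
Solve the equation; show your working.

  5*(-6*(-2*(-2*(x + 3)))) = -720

Step 1. [5*(-6*(-2*(-2*(x + 3)))) = -720] 5 out front; divide by 5 ⇒ div: -6*(-2*(-2*(x + 3))) = -144.
Step 2. [-6*(-2*(-2*(x + 3))) = -144] divide by the outer -6, so div: -2*(-2*(x + 3)) = 24.
Step 3. [-2*(-2*(x + 3)) = 24] divide by the outer -2 ⇒ div: -2*(x + 3) = -12.
Step 4. [-2*(x + 3) = -12] -2 out front; divide by -2 ⇒ div: x + 3 = 6.
Step 5. [x + 3 = 6] +3 is outermost — subtract 3 both sides, so sub: x = 3.

Answer: x ∈ {3}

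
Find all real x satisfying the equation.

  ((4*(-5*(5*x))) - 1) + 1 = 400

Step 1. [((4*(-5*(5*x))) - 1) + 1 = 400] subtract 1: x sits inside (… + 1) ⇒ sub: (4*(-5*(5*x))) - 1 = 399.
Step 2. [(4*(-5*(5*x))) - 1 = 399] peel the -1: add 1 from each side ⇒ sub: 4*(-5*(5*x)) = 400.
Step 3. [4*(-5*(5*x)) = 400] 4·(inner) — divide through by 4, so div: -5*(5*x) = 100.
Step 4. [-5*(5*x) = 100] leading coefficient -5: divide by -5. So div: 5*x = -20.
Step 5. [5*x = -20] divide by the outer 5, so div: x = -4.

Answer: x ∈ {-4}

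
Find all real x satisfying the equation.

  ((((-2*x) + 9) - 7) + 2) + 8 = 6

Step 1. [((((-2*x) + 9) - 7) + 2) + 8 = 6] +8 is outermost — subtract 8 both sides ⇒ sub: (((-2*x) + 9) - 7) + 2 = -2.
Step 2. [(((-2*x) + 9) - 7) + 2 = -2] +2 is outermost — subtract 2 both sides, so sub: ((-2*x) + 9) - 7 = -4.
Step 3. [((-2*x) + 9) - 7 = -4] the outer -7 inverts by adding 7 ⇒ sub: (-2*x) + 9 = 3.
Step 4. [(-2*x) + 9 = 3] +9 is outermost — subtract 9 both sides, so sub: -2*x = -6.
Step 5. [-2*x = -6] -2 out front; divide by -2. So div: x = 3.

Answer: x ∈ {3}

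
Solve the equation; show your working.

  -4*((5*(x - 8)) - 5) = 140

Step 1. [-4*((5*(x - 8)) - 5) = 140] divide by the outer -4, so div: (5*(x - 8)) - 5 = -35.
Step 2. [(5*(x - 8)) - 5 = -35] common factor 5 (LHS and -35) — divide through, so factor: (x - 8) - 1 = -7.
Step 3. [(x - 8) - 1 = -7] peel the -1: add 1 from each side. So sub: x - 8 = -6.
Step 4. [x - 8 = -6] peel the -8: add 8 from each side ⇒ sub: x = 2.

Answer: x ∈ {2}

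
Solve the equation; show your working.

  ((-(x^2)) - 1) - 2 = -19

Step 1. [((-(x^2)) - 1) - 2 = -19] peel the -2: add 2 from each side, so sub: (-(x^2)) - 1 = -17.
Step 2. [(-(x^2)) - 1 = -17] peel the -1: add 1 from each side, so sub: -(x^2) = -16.
Step 3. [-(x^2) = -16] flip signs both sides ⇒ neg: x^2 = 16.
Step 4. [x^2 = 16] √ both sides: 16 ≥ 0 gives two branches. So sqrt: x = 4 or -4.

Answer: x ∈ {-4, 4}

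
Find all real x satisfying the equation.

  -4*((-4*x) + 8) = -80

Step 1. [-4*((-4*x) + 8) = -80] leading coefficient -4: divide by -4 ⇒ div: (-4*x) + 8 = 20.
Step 2. [(-4*x) + 8 = 20] -4 divides every term; factor it out ⇒ factor: x - 2 = -5.
Step 3. [x - 2 = -5] -2 is outermost — add 2 both sides. So sub: x = -3.

Answer: x ∈ {-3}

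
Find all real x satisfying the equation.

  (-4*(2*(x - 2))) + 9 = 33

Step 1. [(-4*(2*(x - 2))) + 9 = 33] 9 comes off first (subtract 9) ⇒ sub: -4*(2*(x - 2)) = 24.
Step 2. [-4*(2*(x - 2)) = 24] -4·(inner) — divide through by -4 ⇒ div: 2*(x - 2) = -6.
Step 3. [2*(x - 2) = -6] 2·(inner) — divide through by 2, so div: x - 2 = -3.
Step 4. [x - 2 = -3] the outer -2 inverts by adding 2 ⇒ sub: x = -1.

Answer: x ∈ {-1}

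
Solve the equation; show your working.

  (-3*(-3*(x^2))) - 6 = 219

Step 1. [(-3*(-3*(x^2))) - 6 = 219] -3 | LHS and -3 | 219: pull -3 out. So factor: (-3*(x^2)) + 2 = -73.
Step 2. [(-3*(x^2)) + 2 = -73] peel the +2: subtract 2 from each side ⇒ sub: -3*(x^2) = -75.
Step 3. [-3*(x^2) = -75] -3·(inner) — divide through by -3. So div: x^2 = 25.
Step 4. [x^2 = 25] √ both sides: 25 ≥ 0 gives two branches ⇒ sqrt: x = 5 or -5.

Answer: x ∈ {-5, 5}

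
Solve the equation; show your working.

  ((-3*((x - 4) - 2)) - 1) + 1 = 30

Step 1. [((-3*((x - 4) - 2)) - 1) + 1 = 30] subtract 1: x sits inside (… + 1), so sub: (-3*((x - 4) - 2)) - 1 = 29.
Step 2. [(-3*((x - 4) - 2)) - 1 = 29] -1 is outermost — add 1 both sides ⇒ sub: -3*((x - 4) - 2) = 30.
Step 3. [-3*((x - 4) - 2) = 30] -3 out front; divide by -3, so div: (x - 4) - 2 = -10.
Step 4. [(x - 4) - 2 = -10] add 2: x sits inside (… - 2) ⇒ sub: x - 4 = -8.
Step 5. [x - 4 = -8] add 4: x sits inside (… - 4). So sub: x = -4.

Answer: x ∈ {-4}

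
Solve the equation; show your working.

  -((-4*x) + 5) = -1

Step 1. [-((-4*x) + 5) = -1] LHS negated; negate both sides ⇒ neg: (-4*x) + 5 = 1.
Step 2. [(-4*x) + 5 = 1] 5 comes off first (subtract 5). So sub: -4*x = -4.
Step 3. [-4*x = -4] LHS = -4·(…); ÷-4 both sides ⇒ div: x = 1.

Answer: x ∈ {1}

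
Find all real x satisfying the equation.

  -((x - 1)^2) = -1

Step 1. [-((x - 1)^2) = -1] flip signs both sides ⇒ neg: (x - 1)^2 = 1.
Step 2. [(x - 1)^2 = 1] 1 ≥ 0, LHS is (·)² — take ±√. So sqrt: x - 1 = 1 or -1.
Step 3. [x - 1 = 1 or -1] 1 comes off first (add 1), so sub: x = 2 or 0.

Answer: x ∈ {0, 2}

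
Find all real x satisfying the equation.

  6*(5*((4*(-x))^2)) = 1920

Step 1. [6*(5*((4*(-x))^2)) = 1920] 6 out front; divide by 6, so div: 5*((4*(-x))^2) = 320.
Step 2. [5*((4*(-x))^2) = 320] 5·(inner) — divide through by 5 ⇒ div: (4*(-x))^2 = 64.
Step 3. [(4*(-x))^2 = 64] 64 ≥ 0, LHS is (·)² — take ±√ ⇒ sqrt: 4*(-x) = 8 or -8.
Step 4. [4*(-x) = 8 or -8] 4 out front; divide by 4, so div: -x = 2 or -2.
Step 5. [-x = 2 or -2] LHS negated; negate both sides. So neg: x = -2 or 2.

Answer: x ∈ {-2, 2}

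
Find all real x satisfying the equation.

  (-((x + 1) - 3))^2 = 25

Step 1. [(-((x + 1) - 3))^2 = 25] LHS squared, RHS 25 ≥ 0: apply √ (±). So sqrt: -((x + 1) - 3) = 5 or -5.
Step 2. [-((x + 1) - 3) = 5 or -5] leading − — multiply by −1, so neg: (x + 1) - 3 = -5 or 5.
Step 3. [(x + 1) - 3 = -5 or 5] add 3: x sits inside (… - 3) ⇒ sub: x + 1 = -2 or 8.
Step 4. [x + 1 = -2 or 8] subtract 1: x sits inside (… + 1), so sub: x = -3 or 7.

Answer: x ∈ {-3, 7}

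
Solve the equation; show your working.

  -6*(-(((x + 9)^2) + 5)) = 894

Step 1. [-6*(-(((x + 9)^2) + 5)) = 894] leading coefficient -6: divide by -6. So div: -(((x + 9)^2) + 5) = -149.
Step 2. [-(((x + 9)^2) + 5) = -149] flip signs both sides. So neg: ((x + 9)^2) + 5 = 149.
Step 3. [((x + 9)^2) + 5 = 149] the outer +5 inverts by subtracting 5. So sub: (x + 9)^2 = 144.
Step 4. [(x + 9)^2 = 144] √ both sides: 144 ≥ 0 gives two branches. So sqrt: x + 9 = 12 or -12.
Step 5. [x + 9 = 12 or -12] the outer +9 inverts by subtracting 9. So sub: x = 3 or -21.

Answer: x ∈ {-21, 3}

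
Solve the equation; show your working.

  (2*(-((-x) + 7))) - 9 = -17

Step 1. [(2*(-((-x) + 7))) - 9 = -17] peel the -9: add 9 from each side, so sub: 2*(-((-x) + 7)) = -8.
Step 2. [2*(-((-x) + 7)) = -8] 2 out front; divide by 2. So div: -((-x) + 7) = -4.
Step 3. [-((-x) + 7) = -4] LHS negated; negate both sides. So neg: (-x) + 7 = 4.
Step 4. [(-x) + 7 = 4] subtract 7: x sits inside (… + 7). So sub: -x = -3.
Step 5. [-x = -3] leading − — multiply by −1 ⇒ neg: x = 3.

Answer: x ∈ {3}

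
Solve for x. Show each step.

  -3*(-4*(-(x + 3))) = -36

Step 1. [-3*(-4*(-(x + 3))) = -36] divide by the outer -3 ⇒ div: -4*(-(x + 3)) = 12.
Step 2. [-4*(-(x + 3)) = 12] leading coefficient -4: divide by -4, so div: -(x + 3) = -3.
Step 3. [-(x + 3) = -3] flip signs both sides ⇒ neg: x + 3 = 3.
Step 4. [x + 3 = 3] subtract 3: x sits inside (… + 3), so sub: x = 0.

Answer: x ∈ {0}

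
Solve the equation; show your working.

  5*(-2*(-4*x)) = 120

Step 1. [5*(-2*(-4*x)) = 120] 5·(inner) — divide through by 5, so div: -2*(-4*x) = 24.
Step 2. [-2*(-4*x) = 24] LHS = -2·(…); ÷-2 both sides, so div: -4*x = -12.
Step 3. [-4*x = -12] leading coefficient -4: divide by -4, so div: x = 3.

Answer: x ∈ {3}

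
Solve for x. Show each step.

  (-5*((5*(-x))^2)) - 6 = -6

Step 1. [(-5*((5*(-x))^2)) - 6 = -6] add 6: x sits inside (… - 6) ⇒ sub: -5*((5*(-x))^2) = 0.
Step 2. [-5*((5*(-x))^2) = 0] leading coefficient -5: divide by -5, so div: (5*(-x))^2 = 0.
Step 3. [(5*(-x))^2 = 0] 0 ≥ 0, LHS is (·)² — take ±√ ⇒ sqrt: 5*(-x) = 0.
Step 4. [5*(-x) = 0] 5·(inner) — divide through by 5, so div: -x = 0.
Step 5. [-x = 0] leading − — multiply by −1 ⇒ neg: x = 0.

Answer: x ∈ {0}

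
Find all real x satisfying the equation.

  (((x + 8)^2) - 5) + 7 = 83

Step 1. [(((x + 8)^2) - 5) + 7 = 83] the outer +7 inverts by subtracting 7. So sub: ((x + 8)^2) - 5 = 76.
Step 2. [((x + 8)^2) - 5 = 76] 5 comes off first (add 5). So sub: (x + 8)^2 = 81.
Step 3. [(x + 8)^2 = 81] LHS squared, RHS 81 ≥ 0: apply √ (±) ⇒ sqrt: x + 8 = 9 or -9.
Step 4. [x + 8 = 9 or -9] +8 is outermost — subtract 8 both sides. So sub: x = 1 or -17.

Answer: x ∈ {-17, 1}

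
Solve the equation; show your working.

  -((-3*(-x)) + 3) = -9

Step 1. [-((-3*(-x)) + 3) = -9] LHS negated; negate both sides, so neg: (-3*(-x)) + 3 = 9.
Step 2. [(-3*(-x)) + 3 = 9] +3 is outermost — subtract 3 both sides, so sub: -3*(-x) = 6.
Step 3. [-3*(-x) = 6] -3 out front; divide by -3. So div: -x = -2.
Step 4. [-x = -2] flip signs both sides. So neg: x = 2.

Answer: x ∈ {2}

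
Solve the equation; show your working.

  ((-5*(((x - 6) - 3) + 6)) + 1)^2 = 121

Step 1. [((-5*(((x - 6) - 3) + 6)) + 1)^2 = 121] LHS squared, RHS 121 ≥ 0: apply √ (±). So sqrt: (-5*(((x - 6) - 3) + 6)) + 1 = 11 or -11.
Step 2. [(-5*(((x - 6) - 3) + 6)) + 1 = 11 or -11] peel the +1: subtract 1 from each side, so sub: -5*(((x - 6) - 3) + 6) = 10 or -12.
Step 3. [-5*(((x - 6) - 3) + 6) = 10 or -12] divide by the outer -5 ⇒ div: ((x - 6) - 3) + 6 = -2 or 12/5.
Step 4. [((x - 6) - 3) + 6 = -2 or 12/5] peel the +6: subtract 6 from each side, so sub: (x - 6) - 3 = -8 or -18/5.
Step 5. [(x - 6) - 3 = -8 or -18/5] peel the -3: add 3 from each side, so sub: x - 6 = -5 or -3/5.
Step 6. [x - 6 = -5 or -3/5] 6 comes off first (add 6), so sub: x = 1 or 27/5.

Answer: x ∈ {1, 27/5}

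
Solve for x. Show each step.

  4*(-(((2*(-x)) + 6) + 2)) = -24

Step 1. [4*(-(((2*(-x)) + 6) + 2)) = -24] 4·(inner) — divide through by 4 ⇒ div: -(((2*(-x)) + 6) + 2) = -6.
Step 2. [-(((2*(-x)) + 6) + 2) = -6] LHS negated; negate both sides. So neg: ((2*(-x)) + 6) + 2 = 6.
Step 3. [((2*(-x)) + 6) + 2 = 6] subtract 2: x sits inside (… + 2). So sub: (2*(-x)) + 6 = 4.
Step 4. [(2*(-x)) + 6 = 4] 2 | LHS and 2 | 4: pull 2 out ⇒ factor: (-x) + 3 = 2.
Step 5. [(-x) + 3 = 2] subtract 3: x sits inside (… + 3). So sub: -x = -1.
Step 6. [-x = -1] flip signs both sides ⇒ neg: x = 1.

Answer: x ∈ {1}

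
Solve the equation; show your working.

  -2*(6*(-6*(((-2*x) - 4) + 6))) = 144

Step 1. [-2*(6*(-6*(((-2*x) - 4) + 6))) = 144] -2·(inner) — divide through by -2 ⇒ div: 6*(-6*(((-2*x) - 4) + 6)) = -72.
Step 2. [6*(-6*(((-2*x) - 4) + 6)) = -72] LHS = 6·(…); ÷6 both sides. So div: -6*(((-2*x) - 4) + 6) = -12.
Step 3. [-6*(((-2*x) - 4) + 6) = -12] LHS = -6·(…); ÷-6 both sides. So div: ((-2*x) - 4) + 6 = 2.
Step 4. [((-2*x) - 4) + 6 = 2] +6 is outermost — subtract 6 both sides ⇒ sub: (-2*x) - 4 = -4.
Step 5. [(-2*x) - 4 = -4] common factor -2 (LHS and -4) — divide through, so factor: x + 2 = 2.
Step 6. [x + 2 = 2] +2 is outermost — subtract 2 both sides, so sub: x = 0.

Answer: x ∈ {0}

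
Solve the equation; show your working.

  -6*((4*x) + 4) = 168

Step 1. [-6*((4*x) + 4) = 168] LHS = -6·(…); ÷-6 both sides, so div: (4*x) + 4 = -28.
Step 2. [(4*x) + 4 = -28] common factor 4 (LHS and -28) — divide through, so factor: x + 1 = -7.
Step 3. [x + 1 = -7] +1 is outermost — subtract 1 both sides. So sub: x = -8.

Answer: x ∈ {-8}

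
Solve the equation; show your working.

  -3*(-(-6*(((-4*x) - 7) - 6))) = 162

Step 1. [-3*(-(-6*(((-4*x) - 7) - 6))) = 162] LHS = -3·(…); ÷-3 both sides, so div: -(-6*(((-4*x) - 7) - 6)) = -54.
Step 2. [-(-6*(((-4*x) - 7) - 6)) = -54] LHS negated; negate both sides. So neg: -6*(((-4*x) - 7) - 6) = 54.
Step 3. [-6*(((-4*x) - 7) - 6) = 54] leading coefficient -6: divide by -6 ⇒ div: ((-4*x) - 7) - 6 = -9.
Step 4. [((-4*x) - 7) - 6 = -9] the outer -6 inverts by adding 6, so sub: (-4*x) - 7 = -3.
Step 5. [(-4*x) - 7 = -3] 7 comes off first (add 7) ⇒ sub: -4*x = 4.
Step 6. [-4*x = 4] divide by the outer -4. So div: x = -1.

Answer: x ∈ {-1}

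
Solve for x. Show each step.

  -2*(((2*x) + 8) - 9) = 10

Step 1. [-2*(((2*x) + 8) - 9) = 10] -2·(inner) — divide through by -2. So div: ((2*x) + 8) - 9 = -5.
Step 2. [((2*x) + 8) - 9 = -5] -9 is outermost — add 9 both sides. So sub: (2*x) + 8 = 4.
Step 3. [(2*x) + 8 = 4] the outer +8 inverts by subtracting 8, so sub: 2*x = -4.
Step 4. [2*x = -4] 2 out front; divide by 2, so div: x = -2.

Answer: x ∈ {-2}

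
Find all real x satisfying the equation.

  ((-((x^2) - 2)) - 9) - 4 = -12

Step 1. [((-((x^2) - 2)) - 9) - 4 = -12] add 4: x sits inside (… - 4). So sub: (-((x^2) - 2)) - 9 = -8.
Step 2. [(-((x^2) - 2)) - 9 = -8] 9 comes off first (add 9) ⇒ sub: -((x^2) - 2) = 1.
Step 3. [-((x^2) - 2) = 1] LHS negated; negate both sides, so neg: (x^2) - 2 = -1.
Step 4. [(x^2) - 2 = -1] 2 comes off first (add 2). So sub: x^2 = 1.
Step 5. [x^2 = 1] √ both sides: 1 ≥ 0 gives two branches. So sqrt: x = 1 or -1.

Answer: x ∈ {-1, 1}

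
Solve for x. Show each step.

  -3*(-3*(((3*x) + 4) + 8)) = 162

Step 1. [-3*(-3*(((3*x) + 4) + 8)) = 162] -3 out front; divide by -3. So div: -3*(((3*x) + 4) + 8) = -54.
Step 2. [-3*(((3*x) + 4) + 8) = -54] -3 out front; divide by -3. So div: ((3*x) + 4) + 8 = 18.
Step 3. [((3*x) + 4) + 8 = 18] the outer +8 inverts by subtracting 8, so sub: (3*x) + 4 = 10.
Step 4. [(3*x) + 4 = 10] +4 is outermost — subtract 4 both sides ⇒ sub: 3*x = 6.
Step 5. [3*x = 6] 3 out front; divide by 3 ⇒ div: x = 2.

Answer: x ∈ {2}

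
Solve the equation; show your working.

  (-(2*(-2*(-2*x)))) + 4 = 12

Step 1. [(-(2*(-2*(-2*x)))) + 4 = 12] +4 is outermost — subtract 4 both sides, so sub: -(2*(-2*(-2*x))) = 8.
Step 2. [-(2*(-2*(-2*x))) = 8] flip signs both sides. So neg: 2*(-2*(-2*x)) = -8.
Step 3. [2*(-2*(-2*x)) = -8] LHS = 2·(…); ÷2 both sides. So div: -2*(-2*x) = -4.
Step 4. [-2*(-2*x) = -4] divide by the outer -2, so div: -2*x = 2.
Step 5. [-2*x = 2] -2·(inner) — divide through by -2. So div: x = -1.

Answer: x ∈ {-1}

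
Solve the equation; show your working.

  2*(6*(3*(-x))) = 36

Step 1. [2*(6*(3*(-x))) = 36] divide by the outer 2, so div: 6*(3*(-x)) = 18.
Step 2. [6*(3*(-x)) = 18] divide by the outer 6 ⇒ div: 3*(-x) = 3.
Step 3. [3*(-x) = 3] leading coefficient 3: divide by 3 ⇒ div: -x = 1.
Step 4. [-x = 1] flip signs both sides, so neg: x = -1.

Answer: x ∈ {-1}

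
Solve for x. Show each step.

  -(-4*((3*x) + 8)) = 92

Step 1. [-(-4*((3*x) + 8)) = 92] leading − — multiply by −1 ⇒ neg: -4*((3*x) + 8) = -92.
Step 2. [-4*((3*x) + 8) = -92] LHS = -4·(…); ÷-4 both sides, so div: (3*x) + 8 = 23.
Step 3. [(3*x) + 8 = 23] the outer +8 inverts by subtracting 8 ⇒ sub: 3*x = 15.
Step 4. [3*x = 15] leading coefficient 3: divide by 3, so div: x = 5.

Answer: x ∈ {5}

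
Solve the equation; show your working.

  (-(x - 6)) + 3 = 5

Step 1. [(-(x - 6)) + 3 = 5] the outer +3 inverts by subtracting 3. So sub: -(x - 6) = 2.
Step 2. [-(x - 6) = 2] leading − — multiply by −1 ⇒ neg: x - 6 = -2.
Step 3. [x - 6 = -2] the outer -6 inverts by adding 6. So sub: x = 4.

Answer: x ∈ {4}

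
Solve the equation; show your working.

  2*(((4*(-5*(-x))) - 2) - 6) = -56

Step 1. [2*(((4*(-5*(-x))) - 2) - 6) = -56] 2 out front; divide by 2, so div: ((4*(-5*(-x))) - 2) - 6 = -28.
Step 2. [((4*(-5*(-x))) - 2) - 6 = -28] -6 is outermost — add 6 both sides. So sub: (4*(-5*(-x))) - 2 = -22.
Step 3. [(4*(-5*(-x))) - 2 = -22] peel the -2: add 2 from each side. So sub: 4*(-5*(-x)) = -20.
Step 4. [4*(-5*(-x)) = -20] LHS = 4·(…); ÷4 both sides, so div: -5*(-x) = -5.
Step 5. [-5*(-x) = -5] leading coefficient -5: divide by -5 ⇒ div: -x = 1.
Step 6. [-x = 1] flip signs both sides. So neg: x = -1.

Answer: x ∈ {-1}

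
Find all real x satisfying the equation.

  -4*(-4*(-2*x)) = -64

Step 1. [-4*(-4*(-2*x)) = -64] leading coefficient -4: divide by -4 ⇒ div: -4*(-2*x) = 16.
Step 2. [-4*(-2*x) = 16] -4·(inner) — divide through by -4. So div: -2*x = -4.
Step 3. [-2*x = -4] leading coefficient -2: divide by -2. So div: x = 2.

Answer: x ∈ {2}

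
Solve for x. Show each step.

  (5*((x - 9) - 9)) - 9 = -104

Step 1. [(5*((x - 9) - 9)) - 9 = -104] 9 comes off first (add 9). So sub: 5*((x - 9) - 9) = -95.
Step 2. [5*((x - 9) - 9) = -95] 5·(inner) — divide through by 5. So div: (x - 9) - 9 = -19.
Step 3. [(x - 9) - 9 = -19] -9 is outermost — add 9 both sides, so sub: x - 9 = -10.
Step 4. [x - 9 = -10] peel the -9: add 9 from each side ⇒ sub: x = -1.

Answer: x ∈ {-1}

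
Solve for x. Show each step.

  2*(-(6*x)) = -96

Step 1. [2*(-(6*x)) = -96] leading coefficient 2: divide by 2, so div: -(6*x) = -48.
Step 2. [-(6*x) = -48] leading − — multiply by −1. So neg: 6*x = 48.
Step 3. [6*x = 48] leading coefficient 6: divide by 6 ⇒ div: x = 8.

Answer: x ∈ {8}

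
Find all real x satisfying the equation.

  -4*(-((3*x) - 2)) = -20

Step 1. [-4*(-((3*x) - 2)) = -20] leading coefficient -4: divide by -4. So div: -((3*x) - 2) = 5.
Step 2. [-((3*x) - 2) = 5] leading − — multiply by −1, so neg: (3*x) - 2 = -5.
Step 3. [(3*x) - 2 = -5] add 2: x sits inside (… - 2), so sub: 3*x = -3.
Step 4. [3*x = -3] 3·(inner) — divide through by 3. So div: x = -1.

Answer: x ∈ {-1}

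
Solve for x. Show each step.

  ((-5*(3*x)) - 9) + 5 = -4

Step 1. [((-5*(3*x)) - 9) + 5 = -4] peel the +5: subtract 5 from each side ⇒ sub: (-5*(3*x)) - 9 = -9.
Step 2. [(-5*(3*x)) - 9 = -9] 9 comes off first (add 9) ⇒ sub: -5*(3*x) = 0.
Step 3. [-5*(3*x) = 0] LHS = -5·(…); ÷-5 both sides. So div: 3*x = 0.
Step 4. [3*x = 0] 3 out front; divide by 3. So div: x = 0.

Answer: x ∈ {0}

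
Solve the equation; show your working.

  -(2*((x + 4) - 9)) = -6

Step 1. [-(2*((x + 4) - 9)) = -6] leading − — multiply by −1. So neg: 2*((x + 4) - 9) = 6.
Step 2. [2*((x + 4) - 9) = 6] leading coefficient 2: divide by 2, so div: (x + 4) - 9 = 3.
Step 3. [(x + 4) - 9 = 3] add 9: x sits inside (… - 9), so sub: x + 4 = 12.
Step 4. [x + 4 = 12] +4 is outermost — subtract 4 both sides. So sub: x = 8.

Answer: x ∈ {8}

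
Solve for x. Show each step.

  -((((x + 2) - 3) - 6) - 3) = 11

Step 1. [-((((x + 2) - 3) - 6) - 3) = 11] flip signs both sides ⇒ neg: (((x + 2) - 3) - 6) - 3 = -11.
Step 2. [(((x + 2) - 3) - 6) - 3 = -11] 3 comes off first (add 3) ⇒ sub: ((x + 2) - 3) - 6 = -8.
Step 3. [((x + 2) - 3) - 6 = -8] add 6: x sits inside (… - 6) ⇒ sub: (x + 2) - 3 = -2.
Step 4. [(x + 2) - 3 = -2] peel the -3: add 3 from each side ⇒ sub: x + 2 = 1.
Step 5. [x + 2 = 1] +2 is outermost — subtract 2 both sides ⇒ sub: x = -1.

Answer: x ∈ {-1}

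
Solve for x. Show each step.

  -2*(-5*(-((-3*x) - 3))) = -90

Step 1. [-2*(-5*(-((-3*x) - 3))) = -90] -2 out front; divide by -2 ⇒ div: -5*(-((-3*x) - 3)) = 45.
Step 2. [-5*(-((-3*x) - 3)) = 45] divide by the outer -5. So div: -((-3*x) - 3) = -9.
Step 3. [-((-3*x) - 3) = -9] LHS negated; negate both sides. So neg: (-3*x) - 3 = 9.
Step 4. [(-3*x) - 3 = 9] -3 is outermost — add 3 both sides. So sub: -3*x = 12.
Step 5. [-3*x = 12] divide by the outer -3, so div: x = -4.

Answer: x ∈ {-4}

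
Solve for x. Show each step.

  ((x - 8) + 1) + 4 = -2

Step 1. [((x - 8) + 1) + 4 = -2] subtract 4: x sits inside (… + 4), so sub: (x - 8) + 1 = -6.
Step 2. [(x - 8) + 1 = -6] peel the +1: subtract 1 from each side, so sub: x - 8 = -7.
Step 3. [x - 8 = -7] peel the -8: add 8 from each side, so sub: x = 1.

Answer: x ∈ {1}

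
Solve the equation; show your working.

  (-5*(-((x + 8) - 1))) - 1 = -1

Step 1. [(-5*(-((x + 8) - 1))) - 1 = -1] -1 is outermost — add 1 both sides, so sub: -5*(-((x + 8) - 1)) = 0.
Step 2. [-5*(-((x + 8) - 1)) = 0] leading coefficient -5: divide by -5 ⇒ div: -((x + 8) - 1) = 0.
Step 3. [-((x + 8) - 1) = 0] LHS negated; negate both sides ⇒ neg: (x + 8) - 1 = 0.
Step 4. [(x + 8) - 1 = 0] the outer -1 inverts by adding 1. So sub: x + 8 = 1.
Step 5. [x + 8 = 1] subtract 8: x sits inside (… + 8) ⇒ sub: x = -7.

Answer: x ∈ {-7}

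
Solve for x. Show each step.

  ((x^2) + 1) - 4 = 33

Step 1. [((x^2) + 1) - 4 = 33] 4 comes off first (add 4). So sub: (x^2) + 1 = 37.
Step 2. [(x^2) + 1 = 37] 1 comes off first (subtract 1). So sub: x^2 = 36.
Step 3. [x^2 = 36] 36 ≥ 0, LHS is (·)² — take ±√. So sqrt: x = 6 or -6.

Answer: x ∈ {-6, 6}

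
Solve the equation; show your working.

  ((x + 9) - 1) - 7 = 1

Step 1. [((x + 9) - 1) - 7 = 1] -7 is outermost — add 7 both sides. So sub: (x + 9) - 1 = 8.
Step 2. [(x + 9) - 1 = 8] -1 is outermost — add 1 both sides, so sub: x + 9 = 9.
Step 3. [x + 9 = 9] 9 comes off first (subtract 9). So sub: x = 0.

Answer: x ∈ {0}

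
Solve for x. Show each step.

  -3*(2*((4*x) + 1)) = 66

Step 1. [-3*(2*((4*x) + 1)) = 66] -3 out front; divide by -3, so div: 2*((4*x) + 1) = -22.
Step 2. [2*((4*x) + 1) = -22] 2 out front; divide by 2. So div: (4*x) + 1 = -11.
Step 3. [(4*x) + 1 = -11] subtract 1: x sits inside (… + 1). So sub: 4*x = -12.
Step 4. [4*x = -12] leading coefficient 4: divide by 4, so div: x = -3.

Answer: x ∈ {-3}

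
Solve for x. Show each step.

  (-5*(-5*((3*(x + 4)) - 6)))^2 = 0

Step 1. [(-5*(-5*((3*(x + 4)) - 6)))^2 = 0] LHS squared, RHS 0 ≥ 0: apply √ (±) ⇒ sqrt: -5*(-5*((3*(x + 4)) - 6)) = 0.
Step 2. [-5*(-5*((3*(x + 4)) - 6)) = 0] -5·(inner) — divide through by -5 ⇒ div: -5*((3*(x + 4)) - 6) = 0.
Step 3. [-5*((3*(x + 4)) - 6) = 0] -5·(inner) — divide through by -5. So div: (3*(x + 4)) - 6 = 0.
Step 4. [(3*(x + 4)) - 6 = 0] 3 divides every term; factor it out, so factor: (x + 4) - 2 = 0.
Step 5. [(x + 4) - 2 = 0] add 2: x sits inside (… - 2). So sub: x + 4 = 2.
Step 6. [x + 4 = 2] 4 comes off first (subtract 4), so sub: x = -2.

Answer: x ∈ {-2}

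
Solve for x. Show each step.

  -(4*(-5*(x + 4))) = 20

Step 1. [-(4*(-5*(x + 4))) = 20] leading − — multiply by −1 ⇒ neg: 4*(-5*(x + 4)) = -20.
Step 2. [4*(-5*(x + 4)) = -20] 4 out front; divide by 4 ⇒ div: -5*(x + 4) = -5.
Step 3. [-5*(x + 4) = -5] LHS = -5·(…); ÷-5 both sides ⇒ div: x + 4 = 1.
Step 4. [x + 4 = 1] subtract 4: x sits inside (… + 4), so sub: x = -3.

Answer: x ∈ {-3}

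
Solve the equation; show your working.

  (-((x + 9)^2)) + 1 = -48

Step 1. [(-((x + 9)^2)) + 1 = -48] subtract 1: x sits inside (… + 1), so sub: -((x + 9)^2) = -49.
Step 2. [-((x + 9)^2) = -49] leading − — multiply by −1, so neg: (x + 9)^2 = 49.
Step 3. [(x + 9)^2 = 49] 49 ≥ 0, LHS is (·)² — take ±√ ⇒ sqrt: x + 9 = 7 or -7.
Step 4. [x + 9 = 7 or -7] +9 is outermost — subtract 9 both sides ⇒ sub: x = -2 or -16.

Answer: x ∈ {-16, -2}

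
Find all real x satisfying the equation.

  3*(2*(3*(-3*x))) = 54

Step 1. [3*(2*(3*(-3*x))) = 54] LHS = 3·(…); ÷3 both sides. So div: 2*(3*(-3*x)) = 18.
Step 2. [2*(3*(-3*x)) = 18] 2·(inner) — divide through by 2. So div: 3*(-3*x) = 9.
Step 3. [3*(-3*x) = 9] 3·(inner) — divide through by 3. So div: -3*x = 3.
Step 4. [-3*x = 3] -3 out front; divide by -3. So div: x = -1.

Answer: x ∈ {-1}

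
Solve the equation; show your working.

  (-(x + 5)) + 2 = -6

Step 1. [(-(x + 5)) + 2 = -6] the outer +2 inverts by subtracting 2 ⇒ sub: -(x + 5) = -8.
Step 2. [-(x + 5) = -8] flip signs both sides ⇒ neg: x + 5 = 8.
Step 3. [x + 5 = 8] 5 comes off first (subtract 5). So sub: x = 3.

Answer: x ∈ {3}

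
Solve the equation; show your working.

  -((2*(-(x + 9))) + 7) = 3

Step 1. [-((2*(-(x + 9))) + 7) = 3] leading − — multiply by −1 ⇒ neg: (2*(-(x + 9))) + 7 = -3.
Step 2. [(2*(-(x + 9))) + 7 = -3] peel the +7: subtract 7 from each side. So sub: 2*(-(x + 9)) = -10.
Step 3. [2*(-(x + 9)) = -10] divide by the outer 2. So div: -(x + 9) = -5.
Step 4. [-(x + 9) = -5] LHS negated; negate both sides ⇒ neg: x + 9 = 5.
Step 5. [x + 9 = 5] +9 is outermost — subtract 9 both sides, so sub: x = -4.

Answer: x ∈ {-4}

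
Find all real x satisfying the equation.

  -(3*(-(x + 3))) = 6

Step 1. [-(3*(-(x + 3))) = 6] LHS negated; negate both sides. So neg: 3*(-(x + 3)) = -6.
Step 2. [3*(-(x + 3)) = -6] leading coefficient 3: divide by 3, so div: -(x + 3) = -2.
Step 3. [-(x + 3) = -2] LHS negated; negate both sides, so neg: x + 3 = 2.
Step 4. [x + 3 = 2] 3 comes off first (subtract 3), so sub: x = -1.

Answer: x ∈ {-1}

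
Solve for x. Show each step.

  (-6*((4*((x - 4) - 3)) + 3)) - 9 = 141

Step 1. [(-6*((4*((x - 4) - 3)) + 3)) - 9 = 141] 9 comes off first (add 9). So sub: -6*((4*((x - 4) - 3)) + 3) = 150.
Step 2. [-6*((4*((x - 4) - 3)) + 3) = 150] -6·(inner) — divide through by -6, so div: (4*((x - 4) - 3)) + 3 = -25.
Step 3. [(4*((x - 4) - 3)) + 3 = -25] peel the +3: subtract 3 from each side. So sub: 4*((x - 4) - 3) = -28.
Step 4. [4*((x - 4) - 3) = -28] leading coefficient 4: divide by 4. So div: (x - 4) - 3 = -7.
Step 5. [(x - 4) - 3 = -7] peel the -3: add 3 from each side. So sub: x - 4 = -4.
Step 6. [x - 4 = -4] -4 is outermost — add 4 both sides. So sub: x = 0.

Answer: x ∈ {0}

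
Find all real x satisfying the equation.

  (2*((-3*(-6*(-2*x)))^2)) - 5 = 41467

Step 1. [(2*((-3*(-6*(-2*x)))^2)) - 5 = 41467] -5 is outermost — add 5 both sides ⇒ sub: 2*((-3*(-6*(-2*x)))^2) = 41472.
Step 2. [2*((-3*(-6*(-2*x)))^2) = 41472] 2 out front; divide by 2 ⇒ div: (-3*(-6*(-2*x)))^2 = 20736.
Step 3. [(-3*(-6*(-2*x)))^2 = 20736] LHS squared, RHS 20736 ≥ 0: apply √ (±), so sqrt: -3*(-6*(-2*x)) = 144 or -144.
Step 4. [-3*(-6*(-2*x)) = 144 or -144] -3 out front; divide by -3, so div: -6*(-2*x) = -48 or 48.
Step 5. [-6*(-2*x) = -48 or 48] LHS = -6·(…); ÷-6 both sides ⇒ div: -2*x = 8 or -8.
Step 6. [-2*x = 8 or -8] leading coefficient -2: divide by -2, so div: x = -4 or 4.

Answer: x ∈ {-4, 4}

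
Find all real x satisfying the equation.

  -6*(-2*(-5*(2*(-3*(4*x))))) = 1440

Step 1. [-6*(-2*(-5*(2*(-3*(4*x))))) = 1440] LHS = -6·(…); ÷-6 both sides ⇒ div: -2*(-5*(2*(-3*(4*x)))) = -240.
Step 2. [-2*(-5*(2*(-3*(4*x)))) = -240] -2·(inner) — divide through by -2, so div: -5*(2*(-3*(4*x))) = 120.
Step 3. [-5*(2*(-3*(4*x))) = 120] leading coefficient -5: divide by -5. So div: 2*(-3*(4*x)) = -24.
Step 4. [2*(-3*(4*x)) = -24] divide by the outer 2 ⇒ div: -3*(4*x) = -12.
Step 5. [-3*(4*x) = -12] leading coefficient -3: divide by -3, so div: 4*x = 4.
Step 6. [4*x = 4] divide by the outer 4. So div: x = 1.

Answer: x ∈ {1}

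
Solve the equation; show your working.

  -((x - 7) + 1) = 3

Step 1. [-((x - 7) + 1) = 3] flip signs both sides, so neg: (x - 7) + 1 = -3.
Step 2. [(x - 7) + 1 = -3] the outer +1 inverts by subtracting 1 ⇒ sub: x - 7 = -4.
Step 3. [x - 7 = -4] -7 is outermost — add 7 both sides, so sub: x = 3.

Answer: x ∈ {3}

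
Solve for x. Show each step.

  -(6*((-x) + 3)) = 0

Step 1. [-(6*((-x) + 3)) = 0] leading − — multiply by −1. So neg: 6*((-x) + 3) = 0.
Step 2. [6*((-x) + 3) = 0] leading coefficient 6: divide by 6. So div: (-x) + 3 = 0.
Step 3. [(-x) + 3 = 0] peel the +3: subtract 3 from each side ⇒ sub: -x = -3.
Step 4. [-x = -3] leading − — multiply by −1, so neg: x = 3.

Answer: x ∈ {3}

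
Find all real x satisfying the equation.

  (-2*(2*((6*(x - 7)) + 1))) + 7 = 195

Step 1. [(-2*(2*((6*(x - 7)) + 1))) + 7 = 195] the outer +7 inverts by subtracting 7. So sub: -2*(2*((6*(x - 7)) + 1)) = 188.
Step 2. [-2*(2*((6*(x - 7)) + 1)) = 188] leading coefficient -2: divide by -2 ⇒ div: 2*((6*(x - 7)) + 1) = -94.
Step 3. [2*((6*(x - 7)) + 1) = -94] 2 out front; divide by 2. So div: (6*(x - 7)) + 1 = -47.
Step 4. [(6*(x - 7)) + 1 = -47] 1 comes off first (subtract 1). So sub: 6*(x - 7) = -48.
Step 5. [6*(x - 7) = -48] LHS = 6·(…); ÷6 both sides, so div: x - 7 = -8.
Step 6. [x - 7 = -8] the outer -7 inverts by adding 7 ⇒ sub: x = -1.

Answer: x ∈ {-1}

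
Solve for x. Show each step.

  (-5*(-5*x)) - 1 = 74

Step 1. [(-5*(-5*x)) - 1 = 74] 1 comes off first (add 1). So sub: -5*(-5*x) = 75.
Step 2. [-5*(-5*x) = 75] -5·(inner) — divide through by -5. So div: -5*x = -15.
Step 3. [-5*x = -15] LHS = -5·(…); ÷-5 both sides ⇒ div: x = 3.

Answer: x ∈ {3}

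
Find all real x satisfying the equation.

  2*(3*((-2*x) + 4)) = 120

Step 1. [2*(3*((-2*x) + 4)) = 120] 2·(inner) — divide through by 2, so div: 3*((-2*x) + 4) = 60.
Step 2. [3*((-2*x) + 4) = 60] LHS = 3·(…); ÷3 both sides ⇒ div: (-2*x) + 4 = 20.
Step 3. [(-2*x) + 4 = 20] common factor -2 (LHS and 20) — divide through. So factor: x - 2 = -10.
Step 4. [x - 2 = -10] the outer -2 inverts by adding 2. So sub: x = -8.

Answer: x ∈ {-8}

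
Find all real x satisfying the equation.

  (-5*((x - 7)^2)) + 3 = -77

Step 1. [(-5*((x - 7)^2)) + 3 = -77] peel the +3: subtract 3 from each side. So sub: -5*((x - 7)^2) = -80.
Step 2. [-5*((x - 7)^2) = -80] divide by the outer -5. So div: (x - 7)^2 = 16.
Step 3. [(x - 7)^2 = 16] √ both sides: 16 ≥ 0 gives two branches. So sqrt: x - 7 = 4 or -4.
Step 4. [x - 7 = 4 or -4] peel the -7: add 7 from each side ⇒ sub: x = 11 or 3.

Answer: x ∈ {3, 11}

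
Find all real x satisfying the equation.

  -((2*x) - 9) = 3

Step 1. [-((2*x) - 9) = 3] flip signs both sides, so neg: (2*x) - 9 = -3.
Step 2. [(2*x) - 9 = -3] 9 comes off first (add 9), so sub: 2*x = 6.
Step 3. [2*x = 6] 2 out front; divide by 2 ⇒ div: x = 3.

Answer: x ∈ {3}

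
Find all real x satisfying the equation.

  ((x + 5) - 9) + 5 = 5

Step 1. [((x + 5) - 9) + 5 = 5] subtract 5: x sits inside (… + 5). So sub: (x + 5) - 9 = 0.
Step 2. [(x + 5) - 9 = 0] the outer -9 inverts by adding 9. So sub: x + 5 = 9.
Step 3. [x + 5 = 9] peel the +5: subtract 5 from each side, so sub: x = 4.

Answer: x ∈ {4}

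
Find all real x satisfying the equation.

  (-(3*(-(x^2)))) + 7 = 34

Step 1. [(-(3*(-(x^2)))) + 7 = 34] +7 is outermost — subtract 7 both sides ⇒ sub: -(3*(-(x^2))) = 27.
Step 2. [-(3*(-(x^2))) = 27] leading − — multiply by −1 ⇒ neg: 3*(-(x^2)) = -27.
Step 3. [3*(-(x^2)) = -27] LHS = 3·(…); ÷3 both sides, so div: -(x^2) = -9.
Step 4. [-(x^2) = -9] flip signs both sides ⇒ neg: x^2 = 9.
Step 5. [x^2 = 9] LHS squared, RHS 9 ≥ 0: apply √ (±) ⇒ sqrt: x = 3 or -3.

Answer: x ∈ {-3, 3}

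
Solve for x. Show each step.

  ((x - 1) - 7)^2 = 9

Step 1. [((x - 1) - 7)^2 = 9] 9 ≥ 0, LHS is (·)² — take ±√ ⇒ sqrt: (x - 1) - 7 = 3 or -3.
Step 2. [(x - 1) - 7 = 3 or -3] peel the -7: add 7 from each side, so sub: x - 1 = 10 or 4.
Step 3. [x - 1 = 10 or 4] 1 comes off first (add 1), so sub: x = 11 or 5.

Answer: x ∈ {5, 11}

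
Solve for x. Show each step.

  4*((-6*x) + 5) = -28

Step 1. [4*((-6*x) + 5) = -28] divide by the outer 4 ⇒ div: (-6*x) + 5 = -7.
Step 2. [(-6*x) + 5 = -7] +5 is outermost — subtract 5 both sides, so sub: -6*x = -12.
Step 3. [-6*x = -12] leading coefficient -6: divide by -6 ⇒ div: x = 2.

Answer: x ∈ {2}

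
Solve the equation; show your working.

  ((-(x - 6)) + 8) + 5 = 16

Step 1. [((-(x - 6)) + 8) + 5 = 16] subtract 5: x sits inside (… + 5). So sub: (-(x - 6)) + 8 = 11.
Step 2. [(-(x - 6)) + 8 = 11] 8 comes off first (subtract 8) ⇒ sub: -(x - 6) = 3.
Step 3. [-(x - 6) = 3] leading − — multiply by −1 ⇒ neg: x - 6 = -3.
Step 4. [x - 6 = -3] peel the -6: add 6 from each side ⇒ sub: x = 3.

Answer: x ∈ {3}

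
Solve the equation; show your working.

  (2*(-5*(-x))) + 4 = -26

Step 1. [(2*(-5*(-x))) + 4 = -26] 2 | LHS and 2 | -26: pull 2 out. So factor: (-5*(-x)) + 2 = -13.
Step 2. [(-5*(-x)) + 2 = -13] subtract 2: x sits inside (… + 2), so sub: -5*(-x) = -15.
Step 3. [-5*(-x) = -15] -5·(inner) — divide through by -5, so div: -x = 3.
Step 4. [-x = 3] flip signs both sides ⇒ neg: x = -3.

Answer: x ∈ {-3}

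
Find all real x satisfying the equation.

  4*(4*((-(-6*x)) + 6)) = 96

Step 1. [4*(4*((-(-6*x)) + 6)) = 96] divide by the outer 4 ⇒ div: 4*((-(-6*x)) + 6) = 24.
Step 2. [4*((-(-6*x)) + 6) = 24] 4·(inner) — divide through by 4 ⇒ div: (-(-6*x)) + 6 = 6.
Step 3. [(-(-6*x)) + 6 = 6] +6 is outermost — subtract 6 both sides. So sub: -(-6*x) = 0.
Step 4. [-(-6*x) = 0] leading − — multiply by −1, so neg: -6*x = 0.
Step 5. [-6*x = 0] divide by the outer -6, so div: x = 0.

Answer: x ∈ {0}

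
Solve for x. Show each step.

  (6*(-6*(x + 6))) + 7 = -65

Step 1. [(6*(-6*(x + 6))) + 7 = -65] peel the +7: subtract 7 from each side, so sub: 6*(-6*(x + 6)) = -72.
Step 2. [6*(-6*(x + 6)) = -72] leading coefficient 6: divide by 6 ⇒ div: -6*(x + 6) = -12.
Step 3. [-6*(x + 6) = -12] -6 out front; divide by -6, so div: x + 6 = 2.
Step 4. [x + 6 = 2] +6 is outermost — subtract 6 both sides, so sub: x = -4.

Answer: x ∈ {-4}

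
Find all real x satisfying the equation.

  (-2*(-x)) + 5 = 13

Step 1. [(-2*(-x)) + 5 = 13] subtract 5: x sits inside (… + 5) ⇒ sub: -2*(-x) = 8.
Step 2. [-2*(-x) = 8] -2 out front; divide by -2. So div: -x = -4.
Step 3. [-x = -4] flip signs both sides. So neg: x = 4.

Answer: x ∈ {4}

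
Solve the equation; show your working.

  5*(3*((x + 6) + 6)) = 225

Step 1. [5*(3*((x + 6) + 6)) = 225] divide by the outer 5 ⇒ div: 3*((x + 6) + 6) = 45.
Step 2. [3*((x + 6) + 6) = 45] 3·(inner) — divide through by 3. So div: (x + 6) + 6 = 15.
Step 3. [(x + 6) + 6 = 15] peel the +6: subtract 6 from each side, so sub: x + 6 = 9.
Step 4. [x + 6 = 9] the outer +6 inverts by subtracting 6. So sub: x = 3.

Answer: x ∈ {3}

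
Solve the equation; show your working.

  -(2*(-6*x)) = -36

Step 1. [-(2*(-6*x)) = -36] leading − — multiply by −1. So neg: 2*(-6*x) = 36.
Step 2. [2*(-6*x) = 36] 2 out front; divide by 2 ⇒ div: -6*x = 18.
Step 3. [-6*x = 18] leading coefficient -6: divide by -6, so div: x = -3.

Answer: x ∈ {-3}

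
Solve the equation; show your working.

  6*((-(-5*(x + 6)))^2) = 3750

Step 1. [6*((-(-5*(x + 6)))^2) = 3750] 6·(inner) — divide through by 6, so div: (-(-5*(x + 6)))^2 = 625.
Step 2. [(-(-5*(x + 6)))^2 = 625] 625 ≥ 0, LHS is (·)² — take ±√. So sqrt: -(-5*(x + 6)) = 25 or -25.
Step 3. [-(-5*(x + 6)) = 25 or -25] leading − — multiply by −1 ⇒ neg: -5*(x + 6) = -25 or 25.
Step 4. [-5*(x + 6) = -25 or 25] -5·(inner) — divide through by -5 ⇒ div: x + 6 = 5 or -5.
Step 5. [x + 6 = 5 or -5] 6 comes off first (subtract 6), so sub: x = -1 or -11.

Answer: x ∈ {-11, -1}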